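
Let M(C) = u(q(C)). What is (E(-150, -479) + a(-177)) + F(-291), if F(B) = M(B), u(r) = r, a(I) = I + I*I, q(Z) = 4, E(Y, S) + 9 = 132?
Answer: 31279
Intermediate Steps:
E(Y, S) = 123 (E(Y, S) = -9 + 132 = 123)
a(I) = I + I²
M(C) = 4
F(B) = 4
(E(-150, -479) + a(-177)) + F(-291) = (123 - 177*(1 - 177)) + 4 = (123 - 177*(-176)) + 4 = (123 + 31152) + 4 = 31275 + 4 = 31279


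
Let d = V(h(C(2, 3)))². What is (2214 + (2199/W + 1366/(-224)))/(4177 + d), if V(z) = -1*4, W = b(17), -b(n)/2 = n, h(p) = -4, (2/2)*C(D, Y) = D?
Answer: 4080701/7983472 ≈ 0.51114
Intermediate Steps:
C(D, Y) = D
b(n) = -2*n
W = -34 (W = -2*17 = -34)
V(z) = -4
d = 16 (d = (-4)² = 16)
(2214 + (2199/W + 1366/(-224)))/(4177 + d) = (2214 + (2199/(-34) + 1366/(-224)))/(4177 + 16) = (2214 + (2199*(-1/34) + 1366*(-1/224)))/4193 = (2214 + (-2199/34 - 683/112))*(1/4193) = (2214 - 134755/1904)*(1/4193) = (4080701/1904)*(1/4193) = 4080701/7983472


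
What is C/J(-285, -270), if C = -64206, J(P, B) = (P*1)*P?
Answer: -7134/9025 ≈ -0.79047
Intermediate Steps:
J(P, B) = P² (J(P, B) = P*P = P²)
C/J(-285, -270) = -64206/((-285)²) = -64206/81225 = -64206*1/81225 = -7134/9025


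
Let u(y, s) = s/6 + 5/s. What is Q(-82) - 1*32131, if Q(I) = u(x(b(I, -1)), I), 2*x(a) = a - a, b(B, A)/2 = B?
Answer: -7907603/246 ≈ -32145.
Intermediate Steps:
b(B, A) = 2*B
x(a) = 0 (x(a) = (a - a)/2 = (½)*0 = 0)
u(y, s) = 5/s + s/6 (u(y, s) = s*(⅙) + 5/s = s/6 + 5/s = 5/s + s/6)
Q(I) = 5/I + I/6
Q(-82) - 1*32131 = (5/(-82) + (⅙)*(-82)) - 1*32131 = (5*(-1/82) - 41/3) - 32131 = (-5/82 - 41/3) - 32131 = -3377/246 - 32131 = -7907603/246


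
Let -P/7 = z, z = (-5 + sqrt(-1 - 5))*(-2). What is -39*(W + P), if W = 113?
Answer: -1677 - 546*I*sqrt(6) ≈ -1677.0 - 1337.4*I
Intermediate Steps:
z = 10 - 2*I*sqrt(6) (z = (-5 + sqrt(-6))*(-2) = (-5 + I*sqrt(6))*(-2) = 10 - 2*I*sqrt(6) ≈ 10.0 - 4.899*I)
P = -70 + 14*I*sqrt(6) (P = -7*(10 - 2*I*sqrt(6)) = -70 + 14*I*sqrt(6) ≈ -70.0 + 34.293*I)
-39*(W + P) = -39*(113 + (-70 + 14*I*sqrt(6))) = -39*(43 + 14*I*sqrt(6)) = -1677 - 546*I*sqrt(6)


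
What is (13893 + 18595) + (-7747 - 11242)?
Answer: 13499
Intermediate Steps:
(13893 + 18595) + (-7747 - 11242) = 32488 - 18989 = 13499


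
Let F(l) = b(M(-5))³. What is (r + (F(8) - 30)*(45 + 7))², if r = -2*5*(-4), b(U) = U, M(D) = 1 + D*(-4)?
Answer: 230449922704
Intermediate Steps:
M(D) = 1 - 4*D
F(l) = 9261 (F(l) = (1 - 4*(-5))³ = (1 + 20)³ = 21³ = 9261)
r = 40 (r = -10*(-4) = 40)
(r + (F(8) - 30)*(45 + 7))² = (40 + (9261 - 30)*(45 + 7))² = (40 + 9231*52)² = (40 + 480012)² = 480052² = 230449922704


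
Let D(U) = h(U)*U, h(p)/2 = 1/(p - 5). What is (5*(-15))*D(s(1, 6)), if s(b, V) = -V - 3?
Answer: -675/7 ≈ -96.429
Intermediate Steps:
s(b, V) = -3 - V
h(p) = 2/(-5 + p) (h(p) = 2/(p - 5) = 2/(-5 + p))
D(U) = 2*U/(-5 + U) (D(U) = (2/(-5 + U))*U = 2*U/(-5 + U))
(5*(-15))*D(s(1, 6)) = (5*(-15))*(2*(-3 - 1*6)/(-5 + (-3 - 1*6))) = -150*(-3 - 6)/(-5 + (-3 - 6)) = -150*(-9)/(-5 - 9) = -150*(-9)/(-14) = -150*(-9)*(-1)/14 = -75*9/7 = -675/7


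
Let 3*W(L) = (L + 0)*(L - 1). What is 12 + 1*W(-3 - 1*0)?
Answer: 16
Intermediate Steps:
W(L) = L*(-1 + L)/3 (W(L) = ((L + 0)*(L - 1))/3 = (L*(-1 + L))/3 = L*(-1 + L)/3)
12 + 1*W(-3 - 1*0) = 12 + 1*((-3 - 1*0)*(-1 + (-3 - 1*0))/3) = 12 + 1*((-3 + 0)*(-1 + (-3 + 0))/3) = 12 + 1*((⅓)*(-3)*(-1 - 3)) = 12 + 1*((⅓)*(-3)*(-4)) = 12 + 1*4 = 12 + 4 = 16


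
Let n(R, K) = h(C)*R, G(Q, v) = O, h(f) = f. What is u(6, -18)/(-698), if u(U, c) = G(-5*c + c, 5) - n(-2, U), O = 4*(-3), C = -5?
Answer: 11/349 ≈ 0.031519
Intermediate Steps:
O = -12
G(Q, v) = -12
n(R, K) = -5*R
u(U, c) = -22 (u(U, c) = -12 - (-5)*(-2) = -12 - 1*10 = -12 - 10 = -22)
u(6, -18)/(-698) = -22/(-698) = -22*(-1/698) = 11/349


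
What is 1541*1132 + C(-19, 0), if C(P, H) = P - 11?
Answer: 1744382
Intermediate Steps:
C(P, H) = -11 + P
1541*1132 + C(-19, 0) = 1541*1132 + (-11 - 19) = 1744412 - 30 = 1744382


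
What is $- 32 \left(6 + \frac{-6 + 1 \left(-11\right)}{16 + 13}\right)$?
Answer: $- \frac{5024}{29} \approx -173.24$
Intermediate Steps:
$- 32 \left(6 + \frac{-6 + 1 \left(-11\right)}{16 + 13}\right) = - 32 \left(6 + \frac{-6 - 11}{29}\right) = - 32 \left(6 - \frac{17}{29}\right) = \left(-32\right) \frac{157}{29} = - \frac{5024}{29}$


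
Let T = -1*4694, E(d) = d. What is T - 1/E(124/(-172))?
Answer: -145471/31 ≈ -4692.6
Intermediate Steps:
T = -4694
T - 1/E(124/(-172)) = -4694 - 1/(124/(-172)) = -4694 - 1/(124*(-1/172)) = -4694 - 1/(-31/43) = -4694 - 1*(-43/31) = -4694 + 43/31 = -145471/31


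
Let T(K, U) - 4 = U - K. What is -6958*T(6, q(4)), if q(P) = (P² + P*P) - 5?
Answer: -173950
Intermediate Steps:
q(P) = -5 + 2*P² (q(P) = (P² + P²) - 5 = 2*P² - 5 = -5 + 2*P²)
T(K, U) = 4 + U - K (T(K, U) = 4 + (U - K) = 4 + U - K)
-6958*T(6, q(4)) = -6958*(4 + (-5 + 2*4²) - 1*6) = -6958*(4 + (-5 + 2*16) - 6) = -6958*(4 + (-5 + 32) - 6) = -6958*(4 + 27 - 6) = -6958*25 = -173950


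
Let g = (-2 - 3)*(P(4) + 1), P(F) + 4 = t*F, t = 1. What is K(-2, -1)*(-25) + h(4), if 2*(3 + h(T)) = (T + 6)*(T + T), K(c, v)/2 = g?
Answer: 287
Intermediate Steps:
P(F) = -4 + F (P(F) = -4 + 1*F = -4 + F)
g = -5 (g = (-2 - 3)*((-4 + 4) + 1) = -5*(0 + 1) = -5*1 = -5)
K(c, v) = -10 (K(c, v) = 2*(-5) = -10)
h(T) = -3 + T*(6 + T) (h(T) = -3 + ((T + 6)*(T + T))/2 = -3 + ((6 + T)*(2*T))/2 = -3 + (2*T*(6 + T))/2 = -3 + T*(6 + T))
K(-2, -1)*(-25) + h(4) = -10*(-25) + (-3 + 4**2 + 6*4) = 250 + (-3 + 16 + 24) = 250 + 37 = 287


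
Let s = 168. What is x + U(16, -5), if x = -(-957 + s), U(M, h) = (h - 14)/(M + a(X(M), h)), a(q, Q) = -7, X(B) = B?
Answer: 7082/9 ≈ 786.89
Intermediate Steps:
U(M, h) = (-14 + h)/(-7 + M) (U(M, h) = (h - 14)/(M - 7) = (-14 + h)/(-7 + M))
x = 789 (x = -(-957 + 168) = -1*(-789) = 789)
x + U(16, -5) = 789 + (-14 - 5)/(-7 + 16) = 789 - 19/9 = 7082/9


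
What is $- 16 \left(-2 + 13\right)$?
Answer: $-176$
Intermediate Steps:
$- 16 \left(-2 + 13\right) = \left(-16\right) 11 = -176$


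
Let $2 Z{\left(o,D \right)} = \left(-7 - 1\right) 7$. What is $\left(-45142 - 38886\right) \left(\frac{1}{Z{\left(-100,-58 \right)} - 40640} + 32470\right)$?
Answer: $- \frac{27739532568713}{10167} \approx -2.7284 \cdot 10^{9}$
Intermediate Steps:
$Z{\left(o,D \right)} = -28$ ($Z{\left(o,D \right)} = \frac{\left(-7 - 1\right) 7}{2} = \frac{\left(-8\right) 7}{2} = \frac{1}{2} \left(-56\right) = -28$)
$\left(-45142 - 38886\right) \left(\frac{1}{Z{\left(-100,-58 \right)} - 40640} + 32470\right) = \left(-45142 - 38886\right) \left(\frac{1}{-28 - 40640} + 32470\right) = - 84028 \left(\frac{1}{-40668} + 32470\right) = - 84028 \left(- \frac{1}{40668} + 32470\right) = \left(-84028\right) \frac{1320489959}{40668} = - \frac{27739532568713}{10167}$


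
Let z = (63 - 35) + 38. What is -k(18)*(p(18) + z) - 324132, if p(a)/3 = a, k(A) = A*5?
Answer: -334932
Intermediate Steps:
k(A) = 5*A
z = 66 (z = 28 + 38 = 66)
p(a) = 3*a
-k(18)*(p(18) + z) - 324132 = -5*18*(3*18 + 66) - 324132 = -90*(54 + 66) - 324132 = -90*120 - 324132 = -1*10800 - 324132 = -10800 - 324132 = -334932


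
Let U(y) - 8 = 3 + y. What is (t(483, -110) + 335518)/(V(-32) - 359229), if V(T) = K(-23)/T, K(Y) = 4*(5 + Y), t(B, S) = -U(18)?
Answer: -1341956/1436907 ≈ -0.93392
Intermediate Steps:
U(y) = 11 + y (U(y) = 8 + (3 + y) = 11 + y)
t(B, S) = -29 (t(B, S) = -(11 + 18) = -1*29 = -29)
K(Y) = 20 + 4*Y
V(T) = -72/T (V(T) = (20 + 4*(-23))/T = (20 - 92)/T = -72/T)
(t(483, -110) + 335518)/(V(-32) - 359229) = (-29 + 335518)/(-72/(-32) - 359229) = 335489/(-72*(-1/32) - 359229) = 335489/(9/4 - 359229) = 335489/(-1436907/4) = 335489*(-4/1436907) = -1341956/1436907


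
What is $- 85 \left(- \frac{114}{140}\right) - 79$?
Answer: $- \frac{137}{14} \approx -9.7857$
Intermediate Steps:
$- 85 \left(- \frac{114}{140}\right) - 79 = - 85 \left(\left(-114\right) \frac{1}{140}\right) - 79 = \left(-85\right) \left(- \frac{57}{70}\right) - 79 = \frac{969}{14} - 79 = - \frac{137}{14}$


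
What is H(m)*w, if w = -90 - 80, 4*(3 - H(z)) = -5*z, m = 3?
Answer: -2295/2 ≈ -1147.5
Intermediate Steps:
H(z) = 3 + 5*z/4 (H(z) = 3 - (-5)*z/4 = 3 + 5*z/4)
w = -170
H(m)*w = (3 + (5/4)*3)*(-170) = (3 + 15/4)*(-170) = (27/4)*(-170) = -2295/2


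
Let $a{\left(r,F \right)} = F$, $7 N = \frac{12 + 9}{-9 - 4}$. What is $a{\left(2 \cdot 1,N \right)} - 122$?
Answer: $- \frac{1589}{13} \approx -122.23$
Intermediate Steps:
$N = - \frac{3}{13}$ ($N = \frac{\left(12 + 9\right) \frac{1}{-9 - 4}}{7} = \frac{21 \frac{1}{-13}}{7} = \frac{21 \left(- \frac{1}{13}\right)}{7} = \frac{1}{7} \left(- \frac{21}{13}\right) = - \frac{3}{13} \approx -0.23077$)
$a{\left(2 \cdot 1,N \right)} - 122 = - \frac{3}{13} - 122 = - \frac{1589}{13}$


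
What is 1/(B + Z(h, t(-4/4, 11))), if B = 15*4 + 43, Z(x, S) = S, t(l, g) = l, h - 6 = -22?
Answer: 1/102 ≈ 0.0098039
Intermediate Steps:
h = -16 (h = 6 - 22 = -16)
B = 103 (B = 60 + 43 = 103)
1/(B + Z(h, t(-4/4, 11))) = 1/(103 - 4/4) = 1/(103 - 4*¼) = 1/(103 - 1) = 1/102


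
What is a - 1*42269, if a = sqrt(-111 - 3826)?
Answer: -42269 + I*sqrt(3937) ≈ -42269.0 + 62.746*I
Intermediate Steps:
a = I*sqrt(3937) (a = sqrt(-3937) = I*sqrt(3937) ≈ 62.746*I)
a - 1*42269 = I*sqrt(3937) - 1*42269 = I*sqrt(3937) - 42269 = -42269 + I*sqrt(3937)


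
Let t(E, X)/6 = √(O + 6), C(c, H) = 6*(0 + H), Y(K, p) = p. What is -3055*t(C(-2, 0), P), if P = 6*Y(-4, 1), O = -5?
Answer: -18330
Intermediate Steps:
C(c, H) = 6*H
P = 6 (P = 6*1 = 6)
t(E, X) = 6 (t(E, X) = 6*√(-5 + 6) = 6*√1 = 6*1 = 6)
-3055*t(C(-2, 0), P) = -3055*6 = -18330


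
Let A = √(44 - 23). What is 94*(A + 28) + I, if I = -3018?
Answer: -386 + 94*√21 ≈ 44.762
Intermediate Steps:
A = √21 ≈ 4.5826
94*(A + 28) + I = 94*(√21 + 28) - 3018 = 94*(28 + √21) - 3018 = (2632 + 94*√21) - 3018 = -386 + 94*√21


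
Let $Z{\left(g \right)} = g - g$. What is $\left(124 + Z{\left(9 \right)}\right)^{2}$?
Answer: $15376$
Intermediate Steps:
$Z{\left(g \right)} = 0$
$\left(124 + Z{\left(9 \right)}\right)^{2} = \left(124 + 0\right)^{2} = 124^{2} = 15376$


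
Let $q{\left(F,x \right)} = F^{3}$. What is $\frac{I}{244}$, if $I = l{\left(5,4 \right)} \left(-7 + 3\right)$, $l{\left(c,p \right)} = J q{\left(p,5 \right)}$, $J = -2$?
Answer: $\frac{128}{61} \approx 2.0984$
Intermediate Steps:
$l{\left(c,p \right)} = - 2 p^{3}$
$I = 512$ ($I = - 2 \cdot 4^{3} \left(-7 + 3\right) = \left(-2\right) 64 \left(-4\right) = \left(-128\right) \left(-4\right) = 512$)
$\frac{I}{244} = \frac{512}{244} = 512 \cdot \frac{1}{244} = \frac{128}{61}$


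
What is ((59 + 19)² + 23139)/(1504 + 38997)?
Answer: 29223/40501 ≈ 0.72154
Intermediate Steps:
((59 + 19)² + 23139)/(1504 + 38997) = (78² + 23139)/40501 = (6084 + 23139)*(1/40501) = 29223*(1/40501) = 29223/40501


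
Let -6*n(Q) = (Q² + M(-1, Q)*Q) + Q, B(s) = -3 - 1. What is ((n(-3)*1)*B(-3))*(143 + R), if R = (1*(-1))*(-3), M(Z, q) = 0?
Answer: 584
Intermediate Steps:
B(s) = -4
n(Q) = -Q/6 - Q²/6 (n(Q) = -((Q² + 0*Q) + Q)/6 = -((Q² + 0) + Q)/6 = -(Q² + Q)/6 = -(Q + Q²)/6 = -Q/6 - Q²/6)
R = 3 (R = -1*(-3) = 3)
((n(-3)*1)*B(-3))*(143 + R) = ((-⅙*(-3)*(1 - 3)*1)*(-4))*(143 + 3) = ((-⅙*(-3)*(-2)*1)*(-4))*146 = (-1*1*(-4))*146 = -1*(-4)*146 = 4*146 = 584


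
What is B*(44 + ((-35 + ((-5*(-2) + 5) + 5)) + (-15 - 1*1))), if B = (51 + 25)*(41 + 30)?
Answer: 70148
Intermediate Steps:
B = 5396 (B = 76*71 = 5396)
B*(44 + ((-35 + ((-5*(-2) + 5) + 5)) + (-15 - 1*1))) = 5396*(44 + ((-35 + ((-5*(-2) + 5) + 5)) + (-15 - 1*1))) = 5396*(44 + ((-35 + ((10 + 5) + 5)) + (-15 - 1))) = 5396*(44 + ((-35 + (15 + 5)) - 16)) = 5396*(44 + ((-35 + 20) - 16)) = 5396*(44 + (-15 - 16)) = 5396*(44 - 31) = 5396*13 = 70148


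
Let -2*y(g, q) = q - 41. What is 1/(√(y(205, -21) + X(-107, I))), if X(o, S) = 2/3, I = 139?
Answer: √285/95 ≈ 0.17770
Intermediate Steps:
y(g, q) = 41/2 - q/2 (y(g, q) = -(q - 41)/2 = -(-41 + q)/2 = 41/2 - q/2)
X(o, S) = ⅔ (X(o, S) = 2*(⅓) = ⅔)
1/(√(y(205, -21) + X(-107, I))) = 1/(√((41/2 - ½*(-21)) + ⅔)) = 1/(√((41/2 + 21/2) + ⅔)) = 1/(√(31 + ⅔)) = 1/(√(95/3)) = 1/(√285/3) = √285/95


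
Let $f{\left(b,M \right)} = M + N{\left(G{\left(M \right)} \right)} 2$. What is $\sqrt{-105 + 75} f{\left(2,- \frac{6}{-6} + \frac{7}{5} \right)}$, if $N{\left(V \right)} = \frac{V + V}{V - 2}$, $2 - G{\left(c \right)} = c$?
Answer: $\frac{46 i \sqrt{30}}{15} \approx 16.797 i$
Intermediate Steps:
$G{\left(c \right)} = 2 - c$
$N{\left(V \right)} = \frac{2 V}{-2 + V}$
$f{\left(b,M \right)} = M - \frac{4 \left(2 - M\right)}{M}$ ($f{\left(b,M \right)} = M + \frac{2 \left(2 - M\right)}{-2 - \left(-2 + M\right)} 2 = M + \frac{2 \left(2 - M\right)}{\left(-1\right) M} 2 = M + 2 \left(2 - M\right) \left(- \frac{1}{M}\right) 2 = M + - \frac{2 \left(2 - M\right)}{M} 2 = M - \frac{4 \left(2 - M\right)}{M}$)
$\sqrt{-105 + 75} f{\left(2,- \frac{6}{-6} + \frac{7}{5} \right)} = \sqrt{-105 + 75} \left(4 + \left(- \frac{6}{-6} + \frac{7}{5}\right) - \frac{8}{- \frac{6}{-6} + \frac{7}{5}}\right) = \sqrt{-30} \left(4 + \left(\left(-6\right) \left(- \frac{1}{6}\right) + 7 \cdot \frac{1}{5}\right) - \frac{8}{\left(-6\right) \left(- \frac{1}{6}\right) + 7 \cdot \frac{1}{5}}\right) = i \sqrt{30} \left(4 + \left(1 + \frac{7}{5}\right) - \frac{8}{1 + \frac{7}{5}}\right) = i \sqrt{30} \left(4 + \frac{12}{5} - \frac{8}{\frac{12}{5}}\right) = i \sqrt{30} \left(4 + \frac{12}{5} - \frac{10}{3}\right) = i \sqrt{30} \cdot \frac{46}{15} = \frac{46 i \sqrt{30}}{15}$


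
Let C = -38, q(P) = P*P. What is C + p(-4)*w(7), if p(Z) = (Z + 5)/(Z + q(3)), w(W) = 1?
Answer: -189/5 ≈ -37.800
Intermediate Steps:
q(P) = P²
p(Z) = (5 + Z)/(9 + Z) (p(Z) = (Z + 5)/(Z + 3²) = (5 + Z)/(Z + 9) = (5 + Z)/(9 + Z))
C + p(-4)*w(7) = -38 + ((5 - 4)/(9 - 4))*1 = -38 + (1/5)*1 = -38 + ((⅕)*1)*1 = -38 + (⅕)*1 = -38 + ⅕ = -189/5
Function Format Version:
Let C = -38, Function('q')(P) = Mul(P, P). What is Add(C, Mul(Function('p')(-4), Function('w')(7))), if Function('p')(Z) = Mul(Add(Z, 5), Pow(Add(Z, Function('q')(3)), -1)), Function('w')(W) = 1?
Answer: Rational(-189, 5) ≈ -37.800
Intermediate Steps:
Function('q')(P) = Pow(P, 2)
Function('p')(Z) = Mul(Pow(Add(9, Z), -1), Add(5, Z)) (Function('p')(Z) = Mul(Add(Z, 5), Pow(Add(Z, Pow(3, 2)), -1)) = Mul(Add(5, Z), Pow(Add(Z, 9), -1)) = Mul(Add(5, Z), Pow(Add(9, Z), -1)) = Mul(Pow(Add(9, Z), -1), Add(5, Z)))
Add(C, Mul(Function('p')(-4), Function('w')(7))) = Add(-38, Mul(Mul(Pow(Add(9, -4), -1), Add(5, -4)), 1)) = Add(-38, Mul(Mul(Pow(5, -1), 1), 1)) = Add(-38, Mul(Mul(Rational(1, 5), 1), 1)) = Add(-38, Mul(Rational(1, 5), 1)) = Add(-38, Rational(1, 5)) = Rational(-189, 5)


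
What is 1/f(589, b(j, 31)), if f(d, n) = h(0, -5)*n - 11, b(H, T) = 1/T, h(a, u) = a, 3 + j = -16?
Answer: -1/11 ≈ -0.090909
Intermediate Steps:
j = -19 (j = -3 - 16 = -19)
f(d, n) = -11 (f(d, n) = 0*n - 11 = 0 - 11 = -11)
1/f(589, b(j, 31)) = 1/(-11) = -1/11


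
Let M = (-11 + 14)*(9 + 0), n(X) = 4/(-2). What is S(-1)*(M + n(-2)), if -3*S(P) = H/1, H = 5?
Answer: -125/3 ≈ -41.667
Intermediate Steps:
n(X) = -2 (n(X) = 4*(-½) = -2)
S(P) = -5/3 (S(P) = -5/(3*1) = -5/3)
M = 27 (M = 3*9 = 27)
S(-1)*(M + n(-2)) = -5*(27 - 2)/3 = -5/3*25 = -125/3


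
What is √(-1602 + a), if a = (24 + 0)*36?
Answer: 3*I*√82 ≈ 27.166*I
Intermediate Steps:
a = 864 (a = 24*36 = 864)
√(-1602 + a) = √(-1602 + 864) = √(-738) = 3*I*√82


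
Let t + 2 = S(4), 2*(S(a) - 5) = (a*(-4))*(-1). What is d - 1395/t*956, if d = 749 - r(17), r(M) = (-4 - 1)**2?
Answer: -1325656/11 ≈ -1.2051e+5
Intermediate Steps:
S(a) = 5 + 2*a (S(a) = 5 + ((a*(-4))*(-1))/2 = 5 + (-4*a*(-1))/2 = 5 + (4*a)/2 = 5 + 2*a)
t = 11 (t = -2 + (5 + 2*4) = -2 + (5 + 8) = -2 + 13 = 11)
r(M) = 25 (r(M) = (-5)**2 = 25)
d = 724 (d = 749 - 1*25 = 749 - 25 = 724)
d - 1395/t*956 = 724 - 1395/11*956 = 724 - 1333620/11 = -1325656/11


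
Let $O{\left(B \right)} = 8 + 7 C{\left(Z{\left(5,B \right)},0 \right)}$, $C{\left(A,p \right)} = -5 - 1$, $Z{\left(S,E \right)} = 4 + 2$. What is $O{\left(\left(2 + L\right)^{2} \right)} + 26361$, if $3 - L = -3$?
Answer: $26327$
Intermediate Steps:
$Z{\left(S,E \right)} = 6$
$C{\left(A,p \right)} = -6$
$L = 6$ ($L = 3 - -3 = 3 + 3 = 6$)
$O{\left(B \right)} = -34$ ($O{\left(B \right)} = 8 + 7 \left(-6\right) = 8 - 42 = -34$)
$O{\left(\left(2 + L\right)^{2} \right)} + 26361 = -34 + 26361 = 26327$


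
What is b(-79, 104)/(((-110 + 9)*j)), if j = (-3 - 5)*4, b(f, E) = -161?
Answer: -161/3232 ≈ -0.049814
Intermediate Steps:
j = -32 (j = -8*4 = -32)
b(-79, 104)/(((-110 + 9)*j)) = -161*(-1/(32*(-110 + 9))) = -161/((-101*(-32))) = -161/3232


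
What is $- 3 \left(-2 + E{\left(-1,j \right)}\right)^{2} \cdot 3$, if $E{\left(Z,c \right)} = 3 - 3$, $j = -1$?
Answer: $-36$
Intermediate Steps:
$E{\left(Z,c \right)} = 0$
$- 3 \left(-2 + E{\left(-1,j \right)}\right)^{2} \cdot 3 = - 3 \left(-2 + 0\right)^{2} \cdot 3 = - 3 \left(-2\right)^{2} \cdot 3 = \left(-3\right) 4 \cdot 3 = \left(-12\right) 3 = -36$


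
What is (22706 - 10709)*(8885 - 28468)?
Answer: -234937251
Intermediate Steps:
(22706 - 10709)*(8885 - 28468) = 11997*(-19583) = -234937251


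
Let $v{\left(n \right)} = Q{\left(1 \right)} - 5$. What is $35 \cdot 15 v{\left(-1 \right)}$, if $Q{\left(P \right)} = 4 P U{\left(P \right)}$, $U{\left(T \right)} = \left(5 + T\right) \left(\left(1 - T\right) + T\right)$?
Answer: $9975$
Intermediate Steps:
$U{\left(T \right)} = 5 + T$ ($U{\left(T \right)} = \left(5 + T\right) 1 = 5 + T$)
$Q{\left(P \right)} = 4 P \left(5 + P\right)$
$v{\left(n \right)} = 19$ ($v{\left(n \right)} = 4 \cdot 1 \left(5 + 1\right) - 5 = 4 \cdot 1 \cdot 6 - 5 = 24 - 5 = 19$)
$35 \cdot 15 v{\left(-1 \right)} = 35 \cdot 15 \cdot 19 = 525 \cdot 19 = 9975$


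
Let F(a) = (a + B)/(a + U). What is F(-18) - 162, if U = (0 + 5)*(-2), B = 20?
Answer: -2269/14 ≈ -162.07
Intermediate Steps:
U = -10 (U = 5*(-2) = -10)
F(a) = (20 + a)/(-10 + a) (F(a) = (a + 20)/(a - 10) = (20 + a)/(-10 + a))
F(-18) - 162 = (20 - 18)/(-10 - 18) - 162 = 2/(-28) - 162 = -1/28*2 - 162 = -1/14 - 162 = -2269/14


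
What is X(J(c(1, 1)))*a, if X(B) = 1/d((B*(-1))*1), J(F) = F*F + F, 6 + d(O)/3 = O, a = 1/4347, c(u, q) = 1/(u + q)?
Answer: -4/352107 ≈ -1.1360e-5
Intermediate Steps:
c(u, q) = 1/(q + u)
a = 1/4347 ≈ 0.00023004
d(O) = -18 + 3*O
J(F) = F + F**2 (J(F) = F**2 + F = F + F**2)
X(B) = 1/(-18 - 3*B) (X(B) = 1/(-18 + 3*((B*(-1))*1)) = 1/(-18 + 3*(-B*1)) = 1/(-18 + 3*(-B)) = 1/(-18 - 3*B))
X(J(c(1, 1)))*a = (1/(3*(-6 - (1 + 1/(1 + 1))/(1 + 1))))*(1/4347) = (1/(3*(-6 - (1 + 1/2)/2)))*(1/4347) = (1/(3*(-6 - 3/(2*2))))*(1/4347) = (1/(3*(-6 - 1*3/4)))*(1/4347) = (1/(3*(-6 - 3/4)))*(1/4347) = (1/(3*(-27/4)))*(1/4347) = ((1/3)*(-4/27))*(1/4347) = -4/81*1/4347 = -4/352107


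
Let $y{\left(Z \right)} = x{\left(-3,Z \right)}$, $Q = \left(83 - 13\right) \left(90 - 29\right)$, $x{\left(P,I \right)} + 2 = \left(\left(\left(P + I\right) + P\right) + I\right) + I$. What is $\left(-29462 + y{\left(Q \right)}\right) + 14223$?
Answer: $-2437$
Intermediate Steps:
$x{\left(P,I \right)} = -2 + 2 P + 3 I$ ($x{\left(P,I \right)} = -2 + \left(\left(\left(\left(P + I\right) + P\right) + I\right) + I\right) = -2 + \left(\left(\left(\left(I + P\right) + P\right) + I\right) + I\right) = -2 + \left(\left(\left(I + 2 P\right) + I\right) + I\right) = -2 + \left(\left(2 I + 2 P\right) + I\right) = -2 + \left(2 P + 3 I\right) = -2 + 2 P + 3 I$)
$Q = 4270$ ($Q = 70 \cdot 61 = 4270$)
$y{\left(Z \right)} = -8 + 3 Z$ ($y{\left(Z \right)} = -2 + 2 \left(-3\right) + 3 Z = -2 - 6 + 3 Z = -8 + 3 Z$)
$\left(-29462 + y{\left(Q \right)}\right) + 14223 = \left(-29462 + \left(-8 + 3 \cdot 4270\right)\right) + 14223 = \left(-29462 + \left(-8 + 12810\right)\right) + 14223 = \left(-29462 + 12802\right) + 14223 = -16660 + 14223 = -2437$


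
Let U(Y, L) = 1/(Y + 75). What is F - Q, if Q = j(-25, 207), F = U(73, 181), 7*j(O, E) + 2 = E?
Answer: -30333/1036 ≈ -29.279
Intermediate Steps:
j(O, E) = -2/7 + E/7
U(Y, L) = 1/(75 + Y)
F = 1/148 (F = 1/(75 + 73) = 1/148 ≈ 0.0067568)
Q = 205/7 (Q = -2/7 + (⅐)*207 = -2/7 + 207/7 = 205/7 ≈ 29.286)
F - Q = 1/148 - 1*205/7 = 1/148 - 205/7 = -30333/1036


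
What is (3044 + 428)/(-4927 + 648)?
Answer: -3472/4279 ≈ -0.81140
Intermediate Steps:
(3044 + 428)/(-4927 + 648) = 3472/(-4279) = 3472*(-1/4279) = -3472/4279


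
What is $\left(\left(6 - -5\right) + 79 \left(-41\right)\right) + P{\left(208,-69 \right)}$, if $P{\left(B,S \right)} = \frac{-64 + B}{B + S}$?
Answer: $- \frac{448548}{139} \approx -3227.0$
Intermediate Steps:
$P{\left(B,S \right)} = \frac{-64 + B}{B + S}$
$\left(\left(6 - -5\right) + 79 \left(-41\right)\right) + P{\left(208,-69 \right)} = \left(\left(6 - -5\right) + 79 \left(-41\right)\right) + \frac{-64 + 208}{208 - 69} = \left(\left(6 + 5\right) - 3239\right) + \frac{1}{139} \cdot 144 = \left(11 - 3239\right) + \frac{1}{139} \cdot 144 = -3228 + \frac{144}{139} = - \frac{448548}{139}$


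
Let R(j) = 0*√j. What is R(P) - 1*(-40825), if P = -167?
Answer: 40825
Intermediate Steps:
R(j) = 0
R(P) - 1*(-40825) = 0 - 1*(-40825) = 0 + 40825 = 40825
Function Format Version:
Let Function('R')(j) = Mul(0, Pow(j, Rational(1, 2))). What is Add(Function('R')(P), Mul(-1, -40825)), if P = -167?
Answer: 40825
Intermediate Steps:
Function('R')(j) = 0
Add(Function('R')(P), Mul(-1, -40825)) = Add(0, Mul(-1, -40825)) = Add(0, 40825) = 40825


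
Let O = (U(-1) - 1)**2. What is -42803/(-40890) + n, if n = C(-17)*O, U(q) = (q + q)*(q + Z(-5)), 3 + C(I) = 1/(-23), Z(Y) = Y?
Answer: -345353831/940470 ≈ -367.21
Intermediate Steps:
C(I) = -70/23 (C(I) = -3 + 1/(-23) = -3 - 1/23 = -70/23)
U(q) = 2*q*(-5 + q) (U(q) = (q + q)*(q - 5) = (2*q)*(-5 + q) = 2*q*(-5 + q))
O = 121 (O = (2*(-1)*(-5 - 1) - 1)**2 = (2*(-1)*(-6) - 1)**2 = (12 - 1)**2 = 11**2 = 121)
n = -8470/23 (n = -70/23*121 = -8470/23 ≈ -368.26)
-42803/(-40890) + n = -42803/(-40890) - 8470/23 = -42803*(-1/40890) - 8470/23 = 42803/40890 - 8470/23 = -345353831/940470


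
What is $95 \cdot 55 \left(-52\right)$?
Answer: $-271700$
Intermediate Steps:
$95 \cdot 55 \left(-52\right) = 5225 \left(-52\right) = -271700$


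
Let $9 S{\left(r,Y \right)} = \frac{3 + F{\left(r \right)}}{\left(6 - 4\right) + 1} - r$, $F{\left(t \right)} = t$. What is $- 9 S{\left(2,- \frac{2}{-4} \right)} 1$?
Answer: $\frac{1}{3} \approx 0.33333$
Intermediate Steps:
$S{\left(r,Y \right)} = \frac{1}{9} - \frac{2 r}{27}$ ($S{\left(r,Y \right)} = \frac{\frac{3 + r}{\left(6 - 4\right) + 1} - r}{9} = \frac{\frac{3 + r}{2 + 1} - r}{9} = \frac{\frac{3 + r}{3} - r}{9} = \frac{\left(3 + r\right) \frac{1}{3} - r}{9} = \frac{\left(1 + \frac{r}{3}\right) - r}{9} = \frac{1 - \frac{2 r}{3}}{9} = \frac{1}{9} - \frac{2 r}{27}$)
$- 9 S{\left(2,- \frac{2}{-4} \right)} 1 = - 9 \left(\frac{1}{9} - \frac{4}{27}\right) 1 = \left(-9\right) \left(- \frac{1}{27}\right) 1 = \frac{1}{3} \cdot 1 = \frac{1}{3}$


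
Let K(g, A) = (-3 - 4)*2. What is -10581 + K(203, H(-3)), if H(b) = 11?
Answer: -10595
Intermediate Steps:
K(g, A) = -14 (K(g, A) = -7*2 = -14)
-10581 + K(203, H(-3)) = -10581 - 14 = -10595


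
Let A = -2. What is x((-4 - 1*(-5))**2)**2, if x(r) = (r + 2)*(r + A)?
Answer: 9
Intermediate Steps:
x(r) = (-2 + r)*(2 + r) (x(r) = (r + 2)*(r - 2) = (2 + r)*(-2 + r) = (-2 + r)*(2 + r))
x((-4 - 1*(-5))**2)**2 = (-4 + ((-4 - 1*(-5))**2)**2)**2 = (-4 + ((-4 + 5)**2)**2)**2 = (-4 + (1**2)**2)**2 = (-4 + 1**2)**2 = (-4 + 1)**2 = (-3)**2 = 9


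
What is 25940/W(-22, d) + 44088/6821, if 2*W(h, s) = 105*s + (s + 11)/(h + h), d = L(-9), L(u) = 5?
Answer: 4147040128/39363991 ≈ 105.35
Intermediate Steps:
d = 5
W(h, s) = 105*s/2 + (11 + s)/(4*h) (W(h, s) = (105*s + (s + 11)/(h + h))/2 = (105*s + (11 + s)/((2*h)))/2 = (105*s + (11 + s)*(1/(2*h)))/2 = (105*s + (11 + s)/(2*h))/2 = 105*s/2 + (11 + s)/(4*h))
25940/W(-22, d) + 44088/6821 = 25940/(((1/4)*(11 + 5 + 210*(-22)*5)/(-22))) + 44088/6821 = 25940/(((1/4)*(-1/22)*(11 + 5 - 23100))) + 44088*(1/6821) = 25940/(((1/4)*(-1/22)*(-23084))) + 44088/6821 = 25940/(5771/22) + 44088/6821 = 25940*(22/5771) + 44088/6821 = 570680/5771 + 44088/6821 = 4147040128/39363991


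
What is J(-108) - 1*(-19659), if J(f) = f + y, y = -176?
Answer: 19375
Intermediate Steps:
J(f) = -176 + f (J(f) = f - 176 = -176 + f)
J(-108) - 1*(-19659) = (-176 - 108) - 1*(-19659) = -284 + 19659 = 19375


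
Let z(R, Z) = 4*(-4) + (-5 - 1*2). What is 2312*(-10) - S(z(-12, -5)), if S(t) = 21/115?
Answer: -2658821/115 ≈ -23120.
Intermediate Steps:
z(R, Z) = -23 (z(R, Z) = -16 + (-5 - 2) = -16 - 7 = -23)
S(t) = 21/115 (S(t) = 21*(1/115) = 21/115)
2312*(-10) - S(z(-12, -5)) = 2312*(-10) - 1*21/115 = -23120 - 21/115 = -2658821/115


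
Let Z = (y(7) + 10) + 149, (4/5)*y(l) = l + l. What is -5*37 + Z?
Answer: -17/2 ≈ -8.5000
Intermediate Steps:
y(l) = 5*l/2 (y(l) = 5*(l + l)/4 = 5*(2*l)/4 = 5*l/2)
Z = 353/2 (Z = ((5/2)*7 + 10) + 149 = (35/2 + 10) + 149 = 55/2 + 149 = 353/2 ≈ 176.50)
-5*37 + Z = -5*37 + 353/2 = -185 + 353/2 = -17/2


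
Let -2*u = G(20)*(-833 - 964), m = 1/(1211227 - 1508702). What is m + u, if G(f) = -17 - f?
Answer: -19778815277/594950 ≈ -33245.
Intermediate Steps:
m = -1/297475 (m = 1/(-297475) = -1/297475 ≈ -3.3616e-6)
u = -66489/2 (u = -(-17 - 1*20)*(-833 - 964)/2 = -(-17 - 20)*(-1797)/2 = -(-37)*(-1797)/2 = -½*66489 = -66489/2 ≈ -33245.)
m + u = -1/297475 - 66489/2 = -19778815277/594950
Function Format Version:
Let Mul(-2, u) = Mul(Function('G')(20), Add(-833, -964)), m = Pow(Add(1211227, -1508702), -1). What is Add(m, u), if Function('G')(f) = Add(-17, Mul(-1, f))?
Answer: Rational(-19778815277, 594950) ≈ -33245.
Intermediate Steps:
m = Rational(-1, 297475) (m = Pow(-297475, -1) = Rational(-1, 297475) ≈ -3.3616e-6)
u = Rational(-66489, 2) (u = Mul(Rational(-1, 2), Mul(Add(-17, Mul(-1, 20)), Add(-833, -964))) = Mul(Rational(-1, 2), Mul(Add(-17, -20), -1797)) = Mul(Rational(-1, 2), Mul(-37, -1797)) = Mul(Rational(-1, 2), 66489) = Rational(-66489, 2) ≈ -33245.)
Add(m, u) = Add(Rational(-1, 297475), Rational(-66489, 2)) = Rational(-19778815277, 594950)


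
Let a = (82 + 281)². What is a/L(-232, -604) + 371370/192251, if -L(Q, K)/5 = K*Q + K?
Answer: 7083103557/4064186140 ≈ 1.7428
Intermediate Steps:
L(Q, K) = -5*K - 5*K*Q (L(Q, K) = -5*(K*Q + K) = -5*(K + K*Q) = -5*K - 5*K*Q)
a = 131769 (a = 363² = 131769)
a/L(-232, -604) + 371370/192251 = 131769/((-5*(-604)*(1 - 232))) + 371370/192251 = 131769/((-5*(-604)*(-231))) + 371370*(1/192251) = 131769/(-697620) + 371370/192251 = 131769*(-1/697620) + 371370/192251 = -3993/21140 + 371370/192251 = 7083103557/4064186140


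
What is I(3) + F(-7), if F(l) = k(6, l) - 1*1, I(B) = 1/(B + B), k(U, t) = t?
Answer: -47/6 ≈ -7.8333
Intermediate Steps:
I(B) = 1/(2*B)
F(l) = -1 + l (F(l) = l - 1*1 = l - 1 = -1 + l)
I(3) + F(-7) = (1/2)/3 + (-1 - 7) = (1/2)*(1/3) - 8 = 1/6 - 8 = -47/6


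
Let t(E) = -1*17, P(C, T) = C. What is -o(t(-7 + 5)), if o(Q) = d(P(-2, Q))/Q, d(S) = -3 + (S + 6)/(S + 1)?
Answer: -7/17 ≈ -0.41176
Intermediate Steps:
d(S) = -3 + (6 + S)/(1 + S)
t(E) = -17
o(Q) = -7/Q (o(Q) = ((3 - 2*(-2))/(1 - 2))/Q = ((3 + 4)/(-1))/Q = (-1*7)/Q = -7/Q)
-o(t(-7 + 5)) = -(-7)/(-17) = -(-7)*(-1)/17 = -1*7/17 = -7/17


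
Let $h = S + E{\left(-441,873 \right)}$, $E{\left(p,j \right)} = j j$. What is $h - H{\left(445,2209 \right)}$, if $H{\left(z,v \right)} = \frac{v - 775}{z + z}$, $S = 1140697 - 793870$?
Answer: $\frac{493484703}{445} \approx 1.109 \cdot 10^{6}$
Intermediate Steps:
$S = 346827$
$E{\left(p,j \right)} = j^{2}$
$H{\left(z,v \right)} = \frac{-775 + v}{2 z}$
$h = 1108956$ ($h = 346827 + 873^{2} = 346827 + 762129 = 1108956$)
$h - H{\left(445,2209 \right)} = 1108956 - \frac{-775 + 2209}{2 \cdot 445} = 1108956 - \frac{1}{2} \cdot \frac{1}{445} \cdot 1434 = 1108956 - \frac{717}{445} = \frac{493484703}{445}$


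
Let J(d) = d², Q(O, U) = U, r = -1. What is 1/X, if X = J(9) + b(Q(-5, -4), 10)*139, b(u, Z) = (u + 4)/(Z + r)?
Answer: 1/81 ≈ 0.012346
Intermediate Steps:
b(u, Z) = (4 + u)/(-1 + Z) (b(u, Z) = (u + 4)/(Z - 1) = (4 + u)/(-1 + Z))
X = 81 (X = 9² + ((4 - 4)/(-1 + 10))*139 = 81 + (0/9)*139 = 81 + ((⅑)*0)*139 = 81 + 0*139 = 81 + 0 = 81)
1/X = 1/81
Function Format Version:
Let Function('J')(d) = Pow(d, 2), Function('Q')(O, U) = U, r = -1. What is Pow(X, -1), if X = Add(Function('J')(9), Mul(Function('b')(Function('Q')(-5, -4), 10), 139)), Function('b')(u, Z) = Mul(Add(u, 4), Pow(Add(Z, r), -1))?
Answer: Rational(1, 81) ≈ 0.012346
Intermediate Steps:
Function('b')(u, Z) = Mul(Pow(Add(-1, Z), -1), Add(4, u)) (Function('b')(u, Z) = Mul(Add(u, 4), Pow(Add(Z, -1), -1)) = Mul(Add(4, u), Pow(Add(-1, Z), -1)) = Mul(Pow(Add(-1, Z), -1), Add(4, u)))
X = 81 (X = Add(Pow(9, 2), Mul(Mul(Pow(Add(-1, 10), -1), Add(4, -4)), 139)) = Add(81, Mul(Mul(Pow(9, -1), 0), 139)) = Add(81, Mul(Mul(Rational(1, 9), 0), 139)) = Add(81, Mul(0, 139)) = Add(81, 0) = 81)
Pow(X, -1) = Pow(81, -1) = Rational(1, 81)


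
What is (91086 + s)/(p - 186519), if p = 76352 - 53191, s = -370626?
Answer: 139770/81679 ≈ 1.7112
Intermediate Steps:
p = 23161
(91086 + s)/(p - 186519) = (91086 - 370626)/(23161 - 186519) = -279540/(-163358) = -279540*(-1/163358) = 139770/81679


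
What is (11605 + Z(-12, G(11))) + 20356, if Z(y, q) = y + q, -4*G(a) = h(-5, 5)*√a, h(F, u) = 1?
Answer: 31949 - √11/4 ≈ 31948.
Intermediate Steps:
G(a) = -√a/4
Z(y, q) = q + y
(11605 + Z(-12, G(11))) + 20356 = (11605 + (-√11/4 - 12)) + 20356 = (11605 + (-12 - √11/4)) + 20356 = (11593 - √11/4) + 20356 = 31949 - √11/4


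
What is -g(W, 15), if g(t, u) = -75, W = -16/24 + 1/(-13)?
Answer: 75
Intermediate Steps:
W = -29/39 (W = -16*1/24 + 1*(-1/13) = -2/3 - 1/13 = -29/39 ≈ -0.74359)
-g(W, 15) = -1*(-75) = 75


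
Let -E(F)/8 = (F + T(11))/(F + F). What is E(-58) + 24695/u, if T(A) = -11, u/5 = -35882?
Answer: -463177/94598 ≈ -4.8963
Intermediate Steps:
u = -179410 (u = 5*(-35882) = -179410)
E(F) = -4*(-11 + F)/F (E(F) = -8*(F - 11)/(F + F) = -8*(-11 + F)/(2*F) = -8*(-11 + F)*1/(2*F) = -4*(-11 + F)/F)
E(-58) + 24695/u = (-4 + 44/(-58)) + 24695/(-179410) = (-4 + 44*(-1/58)) + 24695*(-1/179410) = (-4 - 22/29) - 449/3262 = -138/29 - 449/3262 = -463177/94598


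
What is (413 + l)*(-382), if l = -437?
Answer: 9168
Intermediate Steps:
(413 + l)*(-382) = (413 - 437)*(-382) = -24*(-382) = 9168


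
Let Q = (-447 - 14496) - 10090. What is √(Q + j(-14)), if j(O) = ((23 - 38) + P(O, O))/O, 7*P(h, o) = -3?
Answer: I*√1226563/7 ≈ 158.21*I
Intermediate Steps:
Q = -25033 (Q = -14943 - 10090 = -25033)
P(h, o) = -3/7 (P(h, o) = (⅐)*(-3) = -3/7)
j(O) = -108/(7*O) (j(O) = ((23 - 38) - 3/7)/O = (-15 - 3/7)/O = -108/(7*O))
√(Q + j(-14)) = √(-25033 - 108/7/(-14)) = √(-25033 - 108/7*(-1/14)) = √(-25033 + 54/49) = √(-1226563/49) = I*√1226563/7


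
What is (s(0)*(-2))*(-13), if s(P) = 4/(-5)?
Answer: -104/5 ≈ -20.800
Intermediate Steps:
s(P) = -⅘ (s(P) = 4*(-⅕) = -⅘)
(s(0)*(-2))*(-13) = -⅘*(-2)*(-13) = (8/5)*(-13) = -104/5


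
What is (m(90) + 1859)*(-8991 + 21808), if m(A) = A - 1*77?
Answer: 23993424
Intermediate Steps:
m(A) = -77 + A (m(A) = A - 77 = -77 + A)
(m(90) + 1859)*(-8991 + 21808) = ((-77 + 90) + 1859)*(-8991 + 21808) = (13 + 1859)*12817 = 1872*12817 = 23993424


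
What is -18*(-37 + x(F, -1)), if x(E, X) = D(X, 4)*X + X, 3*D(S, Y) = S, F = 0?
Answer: 678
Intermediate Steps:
D(S, Y) = S/3
x(E, X) = X + X²/3 (x(E, X) = (X/3)*X + X = X²/3 + X = X + X²/3)
-18*(-37 + x(F, -1)) = -18*(-37 + (⅓)*(-1)*(3 - 1)) = -18*(-37 + (⅓)*(-1)*2) = -18*(-37 - ⅔) = -18*(-113/3) = 678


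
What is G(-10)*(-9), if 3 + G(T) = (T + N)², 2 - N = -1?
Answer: -414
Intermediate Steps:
N = 3 (N = 2 - 1*(-1) = 2 + 1 = 3)
G(T) = -3 + (3 + T)² (G(T) = -3 + (T + 3)² = -3 + (3 + T)²)
G(-10)*(-9) = (-3 + (3 - 10)²)*(-9) = (-3 + (-7)²)*(-9) = (-3 + 49)*(-9) = 46*(-9) = -414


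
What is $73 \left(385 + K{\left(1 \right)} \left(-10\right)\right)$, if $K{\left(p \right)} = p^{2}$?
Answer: $27375$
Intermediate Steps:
$73 \left(385 + K{\left(1 \right)} \left(-10\right)\right) = 73 \left(385 + 1^{2} \left(-10\right)\right) = 73 \left(385 + 1 \left(-10\right)\right) = 73 \left(385 - 10\right) = 73 \cdot 375 = 27375$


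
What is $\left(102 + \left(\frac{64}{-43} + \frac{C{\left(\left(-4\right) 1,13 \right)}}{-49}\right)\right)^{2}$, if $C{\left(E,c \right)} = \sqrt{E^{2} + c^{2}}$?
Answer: $\frac{44850263349}{4439449} - \frac{8644 \sqrt{185}}{2107} \approx 10047.0$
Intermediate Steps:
$\left(102 + \left(\frac{64}{-43} + \frac{C{\left(\left(-4\right) 1,13 \right)}}{-49}\right)\right)^{2} = \left(102 + \left(\frac{64}{-43} + \frac{\sqrt{\left(\left(-4\right) 1\right)^{2} + 13^{2}}}{-49}\right)\right)^{2} = \left(102 + \left(64 \left(- \frac{1}{43}\right) + \sqrt{\left(-4\right)^{2} + 169} \left(- \frac{1}{49}\right)\right)\right)^{2} = \left(102 - \left(\frac{64}{43} - \sqrt{16 + 169} \left(- \frac{1}{49}\right)\right)\right)^{2} = \left(102 - \left(\frac{64}{43} - \sqrt{185} \left(- \frac{1}{49}\right)\right)\right)^{2} = \left(102 - \left(\frac{64}{43} + \frac{\sqrt{185}}{49}\right)\right)^{2} = \left(\frac{4322}{43} - \frac{\sqrt{185}}{49}\right)^{2}$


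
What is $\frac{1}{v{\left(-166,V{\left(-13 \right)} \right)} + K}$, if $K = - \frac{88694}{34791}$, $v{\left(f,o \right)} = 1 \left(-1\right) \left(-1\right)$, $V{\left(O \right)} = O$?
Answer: $- \frac{34791}{53903} \approx -0.64544$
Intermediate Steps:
$v{\left(f,o \right)} = 1$ ($v{\left(f,o \right)} = \left(-1\right) \left(-1\right) = 1$)
$K = - \frac{88694}{34791}$ ($K = \left(-88694\right) \frac{1}{34791} = - \frac{88694}{34791} \approx -2.5493$)
$\frac{1}{v{\left(-166,V{\left(-13 \right)} \right)} + K} = \frac{1}{1 - \frac{88694}{34791}} = \frac{1}{- \frac{53903}{34791}} = - \frac{34791}{53903}$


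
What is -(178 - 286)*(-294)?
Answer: -31752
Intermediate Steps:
-(178 - 286)*(-294) = -(-108)*(-294) = -1*31752 = -31752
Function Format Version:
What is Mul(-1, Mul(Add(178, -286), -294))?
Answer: -31752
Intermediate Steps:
Mul(-1, Mul(Add(178, -286), -294)) = Mul(-1, Mul(-108, -294)) = Mul(-1, 31752) = -31752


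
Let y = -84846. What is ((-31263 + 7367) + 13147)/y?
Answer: 3583/28282 ≈ 0.12669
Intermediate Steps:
((-31263 + 7367) + 13147)/y = ((-31263 + 7367) + 13147)/(-84846) = (-23896 + 13147)*(-1/84846) = -10749*(-1/84846) = 3583/28282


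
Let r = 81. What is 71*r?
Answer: 5751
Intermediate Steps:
71*r = 71*81 = 5751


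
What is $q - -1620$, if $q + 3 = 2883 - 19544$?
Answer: $-15044$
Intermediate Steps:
$q = -16664$ ($q = -3 + \left(2883 - 19544\right) = -3 - 16661 = -16664$)
$q - -1620 = -16664 - -1620 = -16664 + 1620 = -15044$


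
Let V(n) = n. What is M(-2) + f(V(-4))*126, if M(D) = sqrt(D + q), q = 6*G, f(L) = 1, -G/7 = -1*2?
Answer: 126 + sqrt(82) ≈ 135.06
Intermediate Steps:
G = 14 (G = -(-7)*2 = -7*(-2) = 14)
q = 84 (q = 6*14 = 84)
M(D) = sqrt(84 + D) (M(D) = sqrt(D + 84) = sqrt(84 + D))
M(-2) + f(V(-4))*126 = sqrt(84 - 2) + 1*126 = sqrt(82) + 126 = 126 + sqrt(82)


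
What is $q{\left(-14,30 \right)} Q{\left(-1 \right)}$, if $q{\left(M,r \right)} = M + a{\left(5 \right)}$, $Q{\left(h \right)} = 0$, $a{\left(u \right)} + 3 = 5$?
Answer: $0$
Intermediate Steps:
$a{\left(u \right)} = 2$ ($a{\left(u \right)} = -3 + 5 = 2$)
$q{\left(M,r \right)} = 2 + M$ ($q{\left(M,r \right)} = M + 2 = 2 + M$)
$q{\left(-14,30 \right)} Q{\left(-1 \right)} = \left(2 - 14\right) 0 = \left(-12\right) 0 = 0$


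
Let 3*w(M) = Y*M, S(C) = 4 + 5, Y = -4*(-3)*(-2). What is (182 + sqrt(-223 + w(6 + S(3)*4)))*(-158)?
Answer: -28756 - 158*I*sqrt(559) ≈ -28756.0 - 3735.6*I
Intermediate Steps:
Y = -24 (Y = 12*(-2) = -24)
S(C) = 9
w(M) = -8*M (w(M) = (-24*M)/3 = -8*M)
(182 + sqrt(-223 + w(6 + S(3)*4)))*(-158) = (182 + sqrt(-223 - 8*(6 + 9*4)))*(-158) = (182 + sqrt(-223 - 8*(6 + 36)))*(-158) = (182 + sqrt(-223 - 8*42))*(-158) = (182 + sqrt(-223 - 336))*(-158) = (182 + sqrt(-559))*(-158) = (182 + I*sqrt(559))*(-158) = -28756 - 158*I*sqrt(559)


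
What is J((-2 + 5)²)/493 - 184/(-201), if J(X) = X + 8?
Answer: 5537/5829 ≈ 0.94991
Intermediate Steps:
J(X) = 8 + X
J((-2 + 5)²)/493 - 184/(-201) = (8 + (-2 + 5)²)/493 - 184/(-201) = (8 + 3²)*(1/493) - 184*(-1/201) = (8 + 9)*(1/493) + 184/201 = 17*(1/493) + 184/201 = 1/29 + 184/201 = 5537/5829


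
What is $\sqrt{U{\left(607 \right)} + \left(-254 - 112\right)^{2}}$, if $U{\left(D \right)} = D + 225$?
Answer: $2 \sqrt{33697} \approx 367.13$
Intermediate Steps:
$U{\left(D \right)} = 225 + D$
$\sqrt{U{\left(607 \right)} + \left(-254 - 112\right)^{2}} = \sqrt{\left(225 + 607\right) + \left(-254 - 112\right)^{2}} = \sqrt{832 + \left(-366\right)^{2}} = \sqrt{832 + 133956} = \sqrt{134788} = 2 \sqrt{33697}$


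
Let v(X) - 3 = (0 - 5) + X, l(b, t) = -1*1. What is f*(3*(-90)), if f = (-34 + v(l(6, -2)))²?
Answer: -369630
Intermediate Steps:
l(b, t) = -1
v(X) = -2 + X (v(X) = 3 + ((0 - 5) + X) = 3 + (-5 + X) = -2 + X)
f = 1369 (f = (-34 + (-2 - 1))² = (-34 - 3)² = (-37)² = 1369)
f*(3*(-90)) = 1369*(3*(-90)) = 1369*(-270) = -369630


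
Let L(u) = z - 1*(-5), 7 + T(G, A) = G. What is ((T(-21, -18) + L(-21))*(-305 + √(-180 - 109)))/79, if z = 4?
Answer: 5795/79 - 323*I/79 ≈ 73.354 - 4.0886*I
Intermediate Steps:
T(G, A) = -7 + G
L(u) = 9 (L(u) = 4 - 1*(-5) = 4 + 5 = 9)
((T(-21, -18) + L(-21))*(-305 + √(-180 - 109)))/79 = (((-7 - 21) + 9)*(-305 + √(-180 - 109)))/79 = ((-28 + 9)*(-305 + √(-289)))*(1/79) = -19*(-305 + 17*I)*(1/79) = (5795 - 323*I)*(1/79) = 5795/79 - 323*I/79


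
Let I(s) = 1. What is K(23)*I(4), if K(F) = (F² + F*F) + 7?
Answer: 1065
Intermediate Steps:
K(F) = 7 + 2*F² (K(F) = (F² + F²) + 7 = 2*F² + 7 = 7 + 2*F²)
K(23)*I(4) = (7 + 2*23²)*1 = (7 + 2*529)*1 = (7 + 1058)*1 = 1065*1 = 1065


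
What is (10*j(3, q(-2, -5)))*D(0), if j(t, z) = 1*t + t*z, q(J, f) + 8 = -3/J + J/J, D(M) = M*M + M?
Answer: 0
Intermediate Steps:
D(M) = M + M² (D(M) = M² + M = M + M²)
q(J, f) = -7 - 3/J (q(J, f) = -8 + (-3/J + J/J) = -8 + (-3/J + 1) = -8 + (1 - 3/J) = -7 - 3/J)
j(t, z) = t + t*z
(10*j(3, q(-2, -5)))*D(0) = (10*(3*(1 + (-7 - 3/(-2)))))*(0*(1 + 0)) = (10*(3*(1 + (-7 - 3*(-½)))))*(0*1) = (10*(3*(1 + (-7 + 3/2))))*0 = (10*(3*(1 - 11/2)))*0 = (10*(3*(-9/2)))*0 = (10*(-27/2))*0 = -135*0 = 0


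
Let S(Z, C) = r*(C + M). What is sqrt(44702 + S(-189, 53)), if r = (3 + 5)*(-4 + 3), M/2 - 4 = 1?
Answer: 7*sqrt(902) ≈ 210.23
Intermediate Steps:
M = 10 (M = 8 + 2*1 = 8 + 2 = 10)
r = -8 (r = 8*(-1) = -8)
S(Z, C) = -80 - 8*C (S(Z, C) = -8*(C + 10) = -8*(10 + C) = -80 - 8*C)
sqrt(44702 + S(-189, 53)) = sqrt(44702 + (-80 - 8*53)) = sqrt(44702 + (-80 - 424)) = sqrt(44702 - 504) = sqrt(44198) = 7*sqrt(902)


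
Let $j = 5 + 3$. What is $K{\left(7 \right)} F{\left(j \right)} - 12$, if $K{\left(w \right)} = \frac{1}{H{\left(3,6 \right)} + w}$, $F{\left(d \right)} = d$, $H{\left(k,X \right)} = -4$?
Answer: $- \frac{28}{3} \approx -9.3333$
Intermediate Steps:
$j = 8$
$K{\left(w \right)} = \frac{1}{-4 + w}$
$K{\left(7 \right)} F{\left(j \right)} - 12 = \frac{1}{-4 + 7} \cdot 8 - 12 = \frac{1}{3} \cdot 8 - 12 = \frac{8}{3} - 12 = - \frac{28}{3}$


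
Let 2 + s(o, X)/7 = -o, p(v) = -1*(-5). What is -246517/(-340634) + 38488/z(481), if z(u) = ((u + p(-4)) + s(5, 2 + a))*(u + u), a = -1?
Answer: 58372294545/71600244898 ≈ 0.81525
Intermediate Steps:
p(v) = 5
s(o, X) = -14 - 7*o (s(o, X) = -14 + 7*(-o) = -14 - 7*o)
z(u) = 2*u*(-44 + u) (z(u) = ((u + 5) + (-14 - 7*5))*(u + u) = ((5 + u) + (-14 - 35))*(2*u) = ((5 + u) - 49)*(2*u) = (-44 + u)*(2*u) = 2*u*(-44 + u))
-246517/(-340634) + 38488/z(481) = -246517/(-340634) + 38488/((2*481*(-44 + 481))) = -246517*(-1/340634) + 38488/((2*481*437)) = 246517/340634 + 38488/420394 = 246517/340634 + 38488*(1/420394) = 246517/340634 + 19244/210197 = 58372294545/71600244898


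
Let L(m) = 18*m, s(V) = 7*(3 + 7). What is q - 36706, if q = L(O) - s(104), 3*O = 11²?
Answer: -36050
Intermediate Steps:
s(V) = 70 (s(V) = 7*10 = 70)
O = 121/3 (O = (⅓)*11² = (⅓)*121 = 121/3 ≈ 40.333)
q = 656 (q = 18*(121/3) - 1*70 = 726 - 70 = 656)
q - 36706 = 656 - 36706 = -36050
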